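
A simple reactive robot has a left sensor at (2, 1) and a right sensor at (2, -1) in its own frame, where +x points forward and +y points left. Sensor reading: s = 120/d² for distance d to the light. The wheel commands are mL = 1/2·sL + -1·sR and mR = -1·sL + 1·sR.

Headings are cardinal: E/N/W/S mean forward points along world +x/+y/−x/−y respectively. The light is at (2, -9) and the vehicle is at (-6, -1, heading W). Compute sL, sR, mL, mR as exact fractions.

120/149 120/181 -7020/26969 -3840/26969

left sensor world pos  = (-8, -2); dL² = 149
right sensor world pos = (-8, 0); dR² = 181
sL = 120/149 = 120/149
sR = 120/181 = 120/181
mL = 1/2·sL + -1·sR = -7020/26969
mR = -1·sL + 1·sR = -3840/26969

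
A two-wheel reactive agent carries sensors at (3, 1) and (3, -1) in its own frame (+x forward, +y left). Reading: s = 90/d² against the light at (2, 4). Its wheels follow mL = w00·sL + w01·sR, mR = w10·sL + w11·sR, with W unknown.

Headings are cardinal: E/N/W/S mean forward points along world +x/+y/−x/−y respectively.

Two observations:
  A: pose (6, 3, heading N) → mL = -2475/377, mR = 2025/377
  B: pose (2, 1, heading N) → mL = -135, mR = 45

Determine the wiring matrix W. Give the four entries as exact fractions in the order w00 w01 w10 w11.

-1/2 -1 1 -1/2

obs A: pose=(6,3,N) → sL=90/13, sR=90/29, mL=-2475/377, mR=2025/377
obs B: pose=(2,1,N) → sL=90, sR=90, mL=-135, mR=45
sensor matrix S = [[90/13, 90/29], [90, 90]]; det S = 129600/377
solve [mL_A; mL_B] = S·[w00; w01] and [mR_A; mR_B] = S·[w10; w11]:
  w00 = -1/2, w01 = -1, w10 = 1, w11 = -1/2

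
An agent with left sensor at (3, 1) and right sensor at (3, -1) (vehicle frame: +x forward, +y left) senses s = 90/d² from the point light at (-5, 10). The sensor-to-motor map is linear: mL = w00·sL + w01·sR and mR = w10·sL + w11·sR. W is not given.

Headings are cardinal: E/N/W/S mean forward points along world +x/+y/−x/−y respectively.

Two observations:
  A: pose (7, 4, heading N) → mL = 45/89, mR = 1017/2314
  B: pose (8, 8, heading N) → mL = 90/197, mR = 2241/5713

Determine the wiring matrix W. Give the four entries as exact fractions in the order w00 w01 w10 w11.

0 1 1 -1/2

obs A: pose=(7,4,N) → sL=9/13, sR=45/89, mL=45/89, mR=1017/2314
obs B: pose=(8,8,N) → sL=18/29, sR=90/197, mL=90/197, mR=2241/5713
sensor matrix S = [[9/13, 45/89], [18/29, 90/197]]; det S = 16200/6609941
solve [mL_A; mL_B] = S·[w00; w01] and [mR_A; mR_B] = S·[w10; w11]:
  w00 = 0, w01 = 1, w10 = 1, w11 = -1/2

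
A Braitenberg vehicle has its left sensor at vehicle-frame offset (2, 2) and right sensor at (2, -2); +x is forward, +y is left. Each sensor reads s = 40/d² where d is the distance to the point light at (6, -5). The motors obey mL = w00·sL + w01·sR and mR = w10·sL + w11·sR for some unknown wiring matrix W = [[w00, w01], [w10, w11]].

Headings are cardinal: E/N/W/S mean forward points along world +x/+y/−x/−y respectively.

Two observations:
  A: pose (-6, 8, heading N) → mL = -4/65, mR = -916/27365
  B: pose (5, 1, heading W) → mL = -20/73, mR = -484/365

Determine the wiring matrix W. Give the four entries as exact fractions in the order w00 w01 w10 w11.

0 -1/2 -1 1/2

obs A: pose=(-6,8,N) → sL=40/421, sR=8/65, mL=-4/65, mR=-916/27365
obs B: pose=(5,1,W) → sL=8/5, sR=40/73, mL=-20/73, mR=-484/365
sensor matrix S = [[40/421, 8/65], [8/5, 40/73]]; det S = -1446912/9988225
solve [mL_A; mL_B] = S·[w00; w01] and [mR_A; mR_B] = S·[w10; w11]:
  w00 = 0, w01 = -1/2, w10 = -1, w11 = 1/2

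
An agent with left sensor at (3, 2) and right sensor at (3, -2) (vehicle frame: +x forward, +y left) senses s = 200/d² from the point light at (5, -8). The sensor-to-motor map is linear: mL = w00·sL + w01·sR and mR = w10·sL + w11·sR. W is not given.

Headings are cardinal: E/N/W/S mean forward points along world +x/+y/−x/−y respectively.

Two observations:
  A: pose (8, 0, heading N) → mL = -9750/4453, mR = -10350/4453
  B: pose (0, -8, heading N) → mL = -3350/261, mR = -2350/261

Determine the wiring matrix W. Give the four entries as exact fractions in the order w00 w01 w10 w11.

-1/2 -1 -1 -1/2

obs A: pose=(8,0,N) → sL=100/61, sR=100/73, mL=-9750/4453, mR=-10350/4453
obs B: pose=(0,-8,N) → sL=100/29, sR=100/9, mL=-3350/261, mR=-2350/261
sensor matrix S = [[100/61, 100/73], [100/29, 100/9]]; det S = 15680000/1162233
solve [mL_A; mL_B] = S·[w00; w01] and [mR_A; mR_B] = S·[w10; w11]:
  w00 = -1/2, w01 = -1, w10 = -1, w11 = -1/2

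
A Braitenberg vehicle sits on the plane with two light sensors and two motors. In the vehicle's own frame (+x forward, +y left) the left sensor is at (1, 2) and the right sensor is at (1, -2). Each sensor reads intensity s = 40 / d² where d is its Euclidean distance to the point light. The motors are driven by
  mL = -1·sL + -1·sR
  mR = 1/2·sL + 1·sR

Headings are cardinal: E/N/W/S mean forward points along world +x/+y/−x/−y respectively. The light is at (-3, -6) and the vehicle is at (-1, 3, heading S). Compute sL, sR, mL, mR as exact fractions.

left sensor world pos  = (1, 2); dL² = 80
right sensor world pos = (-3, 2); dR² = 64
sL = 40/80 = 1/2
sR = 40/64 = 5/8
mL = -1·sL + -1·sR = -9/8
mR = 1/2·sL + 1·sR = 7/8

1/2 5/8 -9/8 7/8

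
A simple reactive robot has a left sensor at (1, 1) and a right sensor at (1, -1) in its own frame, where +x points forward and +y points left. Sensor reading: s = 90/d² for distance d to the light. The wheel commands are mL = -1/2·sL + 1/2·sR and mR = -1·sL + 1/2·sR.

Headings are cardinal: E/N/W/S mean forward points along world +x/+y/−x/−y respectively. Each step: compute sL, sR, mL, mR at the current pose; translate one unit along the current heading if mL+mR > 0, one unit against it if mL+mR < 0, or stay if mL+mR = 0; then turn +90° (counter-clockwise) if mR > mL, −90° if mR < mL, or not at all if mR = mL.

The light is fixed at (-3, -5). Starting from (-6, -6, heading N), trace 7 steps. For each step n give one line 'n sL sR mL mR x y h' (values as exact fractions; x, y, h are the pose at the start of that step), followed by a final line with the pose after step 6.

n=0: pose=(-6,-6,N); sL=45/8, sR=45/2; mL=135/16, mR=45/8; mL+mR=225/16 → advance +1; mR−mL=-45/16 → turn -1·90°
n=1: pose=(-6,-5,E); sL=18, sR=18; mL=0, mR=-9; mL+mR=-9 → advance -1; mR−mL=-9 → turn -1·90°
n=2: pose=(-7,-5,S); sL=9, sR=45/13; mL=-36/13, mR=-189/26; mL+mR=-261/26 → advance -1; mR−mL=-9/2 → turn -1·90°
n=3: pose=(-7,-4,W); sL=18/5, sR=90/29; mL=-36/145, mR=-297/145; mL+mR=-333/145 → advance -1; mR−mL=-9/5 → turn -1·90°
n=4: pose=(-6,-4,N); sL=9/2, sR=45/4; mL=27/8, mR=9/8; mL+mR=9/2 → advance +1; mR−mL=-9/4 → turn -1·90°
n=5: pose=(-6,-3,E); sL=90/13, sR=18; mL=72/13, mR=27/13; mL+mR=99/13 → advance +1; mR−mL=-45/13 → turn -1·90°
n=6: pose=(-5,-3,S); sL=45, sR=9; mL=-18, mR=-81/2; mL+mR=-117/2 → advance -1; mR−mL=-45/2 → turn -1·90°

0 45/8 45/2 135/16 45/8 -6 -6 N
1 18 18 0 -9 -6 -5 E
2 9 45/13 -36/13 -189/26 -7 -5 S
3 18/5 90/29 -36/145 -297/145 -7 -4 W
4 9/2 45/4 27/8 9/8 -6 -4 N
5 90/13 18 72/13 27/13 -6 -3 E
6 45 9 -18 -81/2 -5 -3 S
final -5 -2 W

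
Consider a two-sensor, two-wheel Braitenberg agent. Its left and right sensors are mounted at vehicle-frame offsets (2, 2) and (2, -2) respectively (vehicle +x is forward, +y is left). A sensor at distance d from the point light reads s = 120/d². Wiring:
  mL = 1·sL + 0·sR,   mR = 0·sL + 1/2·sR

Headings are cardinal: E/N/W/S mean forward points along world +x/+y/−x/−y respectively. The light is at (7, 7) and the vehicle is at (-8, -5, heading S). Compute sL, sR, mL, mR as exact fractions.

24/73 24/97 24/73 12/97

left sensor world pos  = (-6, -7); dL² = 365
right sensor world pos = (-10, -7); dR² = 485
sL = 120/365 = 24/73
sR = 120/485 = 24/97
mL = 1·sL + 0·sR = 24/73
mR = 0·sL + 1/2·sR = 12/97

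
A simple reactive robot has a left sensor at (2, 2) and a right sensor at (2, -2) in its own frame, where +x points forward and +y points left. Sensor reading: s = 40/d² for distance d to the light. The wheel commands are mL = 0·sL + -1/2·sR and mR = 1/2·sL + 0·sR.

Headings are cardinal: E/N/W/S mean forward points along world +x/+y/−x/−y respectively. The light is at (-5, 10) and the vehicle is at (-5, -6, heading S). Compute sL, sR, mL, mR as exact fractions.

left sensor world pos  = (-3, -8); dL² = 328
right sensor world pos = (-7, -8); dR² = 328
sL = 40/328 = 5/41
sR = 40/328 = 5/41
mL = 0·sL + -1/2·sR = -5/82
mR = 1/2·sL + 0·sR = 5/82

5/41 5/41 -5/82 5/82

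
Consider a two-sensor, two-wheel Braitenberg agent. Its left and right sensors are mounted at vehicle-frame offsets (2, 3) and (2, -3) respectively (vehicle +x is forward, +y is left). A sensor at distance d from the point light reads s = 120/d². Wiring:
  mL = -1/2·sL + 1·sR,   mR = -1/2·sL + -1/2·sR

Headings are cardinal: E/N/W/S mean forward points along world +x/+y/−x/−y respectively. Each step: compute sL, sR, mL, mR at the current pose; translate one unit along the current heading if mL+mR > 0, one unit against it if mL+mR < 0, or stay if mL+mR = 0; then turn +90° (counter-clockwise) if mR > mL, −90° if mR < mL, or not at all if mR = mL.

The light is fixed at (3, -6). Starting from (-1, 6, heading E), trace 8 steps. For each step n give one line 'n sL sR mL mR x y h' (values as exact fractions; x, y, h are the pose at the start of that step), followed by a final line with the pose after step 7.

n=0: pose=(-1,6,E); sL=120/229, sR=24/17; mL=4476/3893, mR=-3768/3893; mL+mR=708/3893 → advance +1; mR−mL=-36/17 → turn -1·90°
n=1: pose=(0,6,S); sL=6/5, sR=15/17; mL=24/85, mR=-177/170; mL+mR=-129/170 → advance -1; mR−mL=-45/34 → turn -1·90°
n=2: pose=(0,7,W); sL=24/25, sR=120/281; mL=-372/7025, mR=-4872/7025; mL+mR=-5244/7025 → advance -1; mR−mL=-180/281 → turn -1·90°
n=3: pose=(1,7,N); sL=12/25, sR=60/113; mL=822/2825, mR=-1428/2825; mL+mR=-606/2825 → advance -1; mR−mL=-90/113 → turn -1·90°
n=4: pose=(1,6,E); sL=8/15, sR=40/27; mL=164/135, mR=-136/135; mL+mR=28/135 → advance +1; mR−mL=-20/9 → turn -1·90°
n=5: pose=(2,6,S); sL=15/13, sR=30/29; mL=345/754, mR=-825/754; mL+mR=-240/377 → advance -1; mR−mL=-45/29 → turn -1·90°
n=6: pose=(2,7,W); sL=120/109, sR=24/53; mL=-564/5777, mR=-4488/5777; mL+mR=-5052/5777 → advance -1; mR−mL=-36/53 → turn -1·90°
n=7: pose=(3,7,N); sL=20/39, sR=20/39; mL=10/39, mR=-20/39; mL+mR=-10/39 → advance -1; mR−mL=-10/13 → turn -1·90°

0 120/229 24/17 4476/3893 -3768/3893 -1 6 E
1 6/5 15/17 24/85 -177/170 0 6 S
2 24/25 120/281 -372/7025 -4872/7025 0 7 W
3 12/25 60/113 822/2825 -1428/2825 1 7 N
4 8/15 40/27 164/135 -136/135 1 6 E
5 15/13 30/29 345/754 -825/754 2 6 S
6 120/109 24/53 -564/5777 -4488/5777 2 7 W
7 20/39 20/39 10/39 -20/39 3 7 N
final 3 6 E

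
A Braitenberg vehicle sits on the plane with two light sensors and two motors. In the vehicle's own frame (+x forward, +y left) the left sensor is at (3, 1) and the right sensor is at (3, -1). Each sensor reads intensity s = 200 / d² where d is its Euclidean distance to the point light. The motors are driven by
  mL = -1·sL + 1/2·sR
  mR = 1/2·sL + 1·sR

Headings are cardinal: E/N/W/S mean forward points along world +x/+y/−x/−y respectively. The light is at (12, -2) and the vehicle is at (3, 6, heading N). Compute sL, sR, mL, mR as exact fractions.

200/221 40/37 -2980/8177 12540/8177

left sensor world pos  = (2, 9); dL² = 221
right sensor world pos = (4, 9); dR² = 185
sL = 200/221 = 200/221
sR = 200/185 = 40/37
mL = -1·sL + 1/2·sR = -2980/8177
mR = 1/2·sL + 1·sR = 12540/8177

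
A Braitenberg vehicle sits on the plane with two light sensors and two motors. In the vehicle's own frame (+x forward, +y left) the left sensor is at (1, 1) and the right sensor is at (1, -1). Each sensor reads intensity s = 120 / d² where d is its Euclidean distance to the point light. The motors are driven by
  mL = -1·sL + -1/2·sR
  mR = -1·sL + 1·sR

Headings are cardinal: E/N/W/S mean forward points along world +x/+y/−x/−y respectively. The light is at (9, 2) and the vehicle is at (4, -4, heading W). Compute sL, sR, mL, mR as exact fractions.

24/17 120/61 -2484/1037 576/1037

left sensor world pos  = (3, -5); dL² = 85
right sensor world pos = (3, -3); dR² = 61
sL = 120/85 = 24/17
sR = 120/61 = 120/61
mL = -1·sL + -1/2·sR = -2484/1037
mR = -1·sL + 1·sR = 576/1037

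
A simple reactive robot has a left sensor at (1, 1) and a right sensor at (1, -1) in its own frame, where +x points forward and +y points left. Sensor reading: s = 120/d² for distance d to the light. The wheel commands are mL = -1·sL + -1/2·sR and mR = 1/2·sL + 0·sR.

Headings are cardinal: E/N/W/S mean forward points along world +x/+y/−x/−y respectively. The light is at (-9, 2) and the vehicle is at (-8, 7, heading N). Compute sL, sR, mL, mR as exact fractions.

10/3 3 -29/6 5/3

left sensor world pos  = (-9, 8); dL² = 36
right sensor world pos = (-7, 8); dR² = 40
sL = 120/36 = 10/3
sR = 120/40 = 3
mL = -1·sL + -1/2·sR = -29/6
mR = 1/2·sL + 0·sR = 5/3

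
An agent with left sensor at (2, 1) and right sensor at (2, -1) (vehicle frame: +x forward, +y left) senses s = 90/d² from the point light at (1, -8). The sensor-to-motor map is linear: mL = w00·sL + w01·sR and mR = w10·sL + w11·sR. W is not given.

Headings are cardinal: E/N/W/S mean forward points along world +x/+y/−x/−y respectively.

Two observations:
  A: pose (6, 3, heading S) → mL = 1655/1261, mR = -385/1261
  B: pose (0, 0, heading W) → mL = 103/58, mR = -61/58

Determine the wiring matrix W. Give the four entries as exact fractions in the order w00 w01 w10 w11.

obs A: pose=(6,3,S) → sL=10/13, sR=90/97, mL=1655/1261, mR=-385/1261
obs B: pose=(0,0,W) → sL=45/29, sR=1, mL=103/58, mR=-61/58
sensor matrix S = [[10/13, 90/97], [45/29, 1]]; det S = -24520/36569
solve [mL_A; mL_B] = S·[w00; w01] and [mR_A; mR_B] = S·[w10; w11]:
  w00 = 1/2, w01 = 1, w10 = -1, w11 = 1/2

1/2 1 -1 1/2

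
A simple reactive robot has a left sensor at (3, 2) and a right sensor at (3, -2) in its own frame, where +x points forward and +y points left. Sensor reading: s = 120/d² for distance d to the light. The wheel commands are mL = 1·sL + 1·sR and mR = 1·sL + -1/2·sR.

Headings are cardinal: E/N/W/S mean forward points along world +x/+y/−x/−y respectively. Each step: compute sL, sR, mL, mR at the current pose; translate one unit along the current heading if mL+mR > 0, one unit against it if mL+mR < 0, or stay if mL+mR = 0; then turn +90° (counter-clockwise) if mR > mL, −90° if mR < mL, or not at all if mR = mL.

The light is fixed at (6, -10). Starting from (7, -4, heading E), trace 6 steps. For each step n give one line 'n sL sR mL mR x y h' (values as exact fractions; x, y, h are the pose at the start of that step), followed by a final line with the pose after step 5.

0 3/2 15/4 21/4 -3/8 7 -4 E
1 24/5 40/3 272/15 -28/15 8 -4 S
2 12 12/5 72/5 54/5 8 -5 W
3 24/13 120/73 3312/949 972/949 7 -5 N
4 3/2 15/4 21/4 -3/8 7 -4 E
5 24/5 40/3 272/15 -28/15 8 -4 S
final 8 -5 W

n=0: pose=(7,-4,E); sL=3/2, sR=15/4; mL=21/4, mR=-3/8; mL+mR=39/8 → advance +1; mR−mL=-45/8 → turn -1·90°
n=1: pose=(8,-4,S); sL=24/5, sR=40/3; mL=272/15, mR=-28/15; mL+mR=244/15 → advance +1; mR−mL=-20 → turn -1·90°
n=2: pose=(8,-5,W); sL=12, sR=12/5; mL=72/5, mR=54/5; mL+mR=126/5 → advance +1; mR−mL=-18/5 → turn -1·90°
n=3: pose=(7,-5,N); sL=24/13, sR=120/73; mL=3312/949, mR=972/949; mL+mR=4284/949 → advance +1; mR−mL=-180/73 → turn -1·90°
n=4: pose=(7,-4,E); sL=3/2, sR=15/4; mL=21/4, mR=-3/8; mL+mR=39/8 → advance +1; mR−mL=-45/8 → turn -1·90°
n=5: pose=(8,-4,S); sL=24/5, sR=40/3; mL=272/15, mR=-28/15; mL+mR=244/15 → advance +1; mR−mL=-20 → turn -1·90°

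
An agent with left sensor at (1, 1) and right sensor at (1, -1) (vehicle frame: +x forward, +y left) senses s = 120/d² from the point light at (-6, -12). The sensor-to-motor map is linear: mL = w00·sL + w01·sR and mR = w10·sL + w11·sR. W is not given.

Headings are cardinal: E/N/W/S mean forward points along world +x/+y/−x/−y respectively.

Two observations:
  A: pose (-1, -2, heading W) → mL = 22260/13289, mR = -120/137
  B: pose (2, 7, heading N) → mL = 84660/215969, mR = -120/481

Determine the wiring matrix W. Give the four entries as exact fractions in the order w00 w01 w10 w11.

1 1/2 0 -1

obs A: pose=(-1,-2,W) → sL=120/97, sR=120/137, mL=22260/13289, mR=-120/137
obs B: pose=(2,7,N) → sL=120/449, sR=120/481, mL=84660/215969, mR=-120/481
sensor matrix S = [[120/97, 120/137], [120/449, 120/481]]; det S = 213926400/2870012041
solve [mL_A; mL_B] = S·[w00; w01] and [mR_A; mR_B] = S·[w10; w11]:
  w00 = 1, w01 = 1/2, w10 = 0, w11 = -1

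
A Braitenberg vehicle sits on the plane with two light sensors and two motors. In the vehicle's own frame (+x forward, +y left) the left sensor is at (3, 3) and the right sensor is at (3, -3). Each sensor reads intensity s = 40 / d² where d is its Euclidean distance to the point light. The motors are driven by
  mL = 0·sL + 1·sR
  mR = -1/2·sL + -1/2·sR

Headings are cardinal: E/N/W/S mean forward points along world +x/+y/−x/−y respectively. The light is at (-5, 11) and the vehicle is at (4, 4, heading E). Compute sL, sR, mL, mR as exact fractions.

left sensor world pos  = (7, 7); dL² = 160
right sensor world pos = (7, 1); dR² = 244
sL = 40/160 = 1/4
sR = 40/244 = 10/61
mL = 0·sL + 1·sR = 10/61
mR = -1/2·sL + -1/2·sR = -101/488

1/4 10/61 10/61 -101/488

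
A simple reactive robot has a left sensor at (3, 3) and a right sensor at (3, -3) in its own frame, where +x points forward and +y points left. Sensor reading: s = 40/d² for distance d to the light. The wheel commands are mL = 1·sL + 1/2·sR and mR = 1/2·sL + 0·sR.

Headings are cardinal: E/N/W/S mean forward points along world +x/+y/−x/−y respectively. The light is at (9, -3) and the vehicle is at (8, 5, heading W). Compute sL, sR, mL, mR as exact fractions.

left sensor world pos  = (5, 2); dL² = 41
right sensor world pos = (5, 8); dR² = 137
sL = 40/41 = 40/41
sR = 40/137 = 40/137
mL = 1·sL + 1/2·sR = 6300/5617
mR = 1/2·sL + 0·sR = 20/41

40/41 40/137 6300/5617 20/41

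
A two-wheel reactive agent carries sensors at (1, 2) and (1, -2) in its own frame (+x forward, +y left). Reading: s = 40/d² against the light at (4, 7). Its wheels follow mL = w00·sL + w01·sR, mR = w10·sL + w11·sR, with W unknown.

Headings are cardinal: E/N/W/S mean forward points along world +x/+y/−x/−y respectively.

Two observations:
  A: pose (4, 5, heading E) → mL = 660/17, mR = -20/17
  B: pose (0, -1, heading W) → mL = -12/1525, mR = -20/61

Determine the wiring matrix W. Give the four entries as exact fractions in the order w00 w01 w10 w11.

obs A: pose=(4,5,E) → sL=40, sR=40/17, mL=660/17, mR=-20/17
obs B: pose=(0,-1,W) → sL=8/25, sR=40/61, mL=-12/1525, mR=-20/61
sensor matrix S = [[40, 40/17], [8/25, 40/61]]; det S = 132096/5185
solve [mL_A; mL_B] = S·[w00; w01] and [mR_A; mR_B] = S·[w10; w11]:
  w00 = 1, w01 = -1/2, w10 = 0, w11 = -1/2

1 -1/2 0 -1/2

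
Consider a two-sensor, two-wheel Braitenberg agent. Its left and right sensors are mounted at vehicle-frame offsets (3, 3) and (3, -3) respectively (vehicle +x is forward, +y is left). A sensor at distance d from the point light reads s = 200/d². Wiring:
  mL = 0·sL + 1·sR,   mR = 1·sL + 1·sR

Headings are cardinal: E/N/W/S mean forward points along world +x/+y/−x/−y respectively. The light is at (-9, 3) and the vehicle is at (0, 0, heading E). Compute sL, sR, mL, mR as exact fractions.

left sensor world pos  = (3, 3); dL² = 144
right sensor world pos = (3, -3); dR² = 180
sL = 200/144 = 25/18
sR = 200/180 = 10/9
mL = 0·sL + 1·sR = 10/9
mR = 1·sL + 1·sR = 5/2

25/18 10/9 10/9 5/2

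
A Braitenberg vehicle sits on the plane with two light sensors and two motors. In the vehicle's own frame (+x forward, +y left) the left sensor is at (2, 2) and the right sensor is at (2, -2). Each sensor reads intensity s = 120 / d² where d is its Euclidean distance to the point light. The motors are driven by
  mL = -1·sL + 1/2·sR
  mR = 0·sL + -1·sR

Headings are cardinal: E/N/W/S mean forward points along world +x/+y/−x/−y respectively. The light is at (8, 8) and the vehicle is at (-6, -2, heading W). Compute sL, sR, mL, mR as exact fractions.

3/10 3/8 -9/80 -3/8

left sensor world pos  = (-8, -4); dL² = 400
right sensor world pos = (-8, 0); dR² = 320
sL = 120/400 = 3/10
sR = 120/320 = 3/8
mL = -1·sL + 1/2·sR = -9/80
mR = 0·sL + -1·sR = -3/8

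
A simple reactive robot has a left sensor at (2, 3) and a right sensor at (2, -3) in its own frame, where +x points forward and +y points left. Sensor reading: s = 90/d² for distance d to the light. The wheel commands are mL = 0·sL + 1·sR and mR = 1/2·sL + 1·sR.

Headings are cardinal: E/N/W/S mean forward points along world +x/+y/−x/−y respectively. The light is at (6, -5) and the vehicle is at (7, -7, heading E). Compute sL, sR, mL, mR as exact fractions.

left sensor world pos  = (9, -4); dL² = 10
right sensor world pos = (9, -10); dR² = 34
sL = 90/10 = 9
sR = 90/34 = 45/17
mL = 0·sL + 1·sR = 45/17
mR = 1/2·sL + 1·sR = 243/34

9 45/17 45/17 243/34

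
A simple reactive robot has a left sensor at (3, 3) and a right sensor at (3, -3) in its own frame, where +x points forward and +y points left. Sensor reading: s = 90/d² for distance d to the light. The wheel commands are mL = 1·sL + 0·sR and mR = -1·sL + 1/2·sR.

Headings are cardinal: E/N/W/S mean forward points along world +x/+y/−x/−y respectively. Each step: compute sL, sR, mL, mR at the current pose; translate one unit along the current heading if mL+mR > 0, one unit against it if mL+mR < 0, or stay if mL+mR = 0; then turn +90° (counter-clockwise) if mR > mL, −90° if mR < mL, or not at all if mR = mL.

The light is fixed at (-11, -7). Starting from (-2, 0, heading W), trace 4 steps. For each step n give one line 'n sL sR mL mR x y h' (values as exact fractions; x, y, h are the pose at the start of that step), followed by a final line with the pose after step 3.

0 45/26 45/68 45/26 -2475/1768 -2 0 W
1 18/25 90/221 18/25 -2853/5525 -3 0 N
2 45/121 45/73 45/121 -1125/17666 -3 1 E
3 90/169 90/61 90/169 2115/10309 -2 1 S
final -2 0 W

n=0: pose=(-2,0,W); sL=45/26, sR=45/68; mL=45/26, mR=-2475/1768; mL+mR=45/136 → advance +1; mR−mL=-5535/1768 → turn -1·90°
n=1: pose=(-3,0,N); sL=18/25, sR=90/221; mL=18/25, mR=-2853/5525; mL+mR=45/221 → advance +1; mR−mL=-6831/5525 → turn -1·90°
n=2: pose=(-3,1,E); sL=45/121, sR=45/73; mL=45/121, mR=-1125/17666; mL+mR=45/146 → advance +1; mR−mL=-7695/17666 → turn -1·90°
n=3: pose=(-2,1,S); sL=90/169, sR=90/61; mL=90/169, mR=2115/10309; mL+mR=45/61 → advance +1; mR−mL=-3375/10309 → turn -1·90°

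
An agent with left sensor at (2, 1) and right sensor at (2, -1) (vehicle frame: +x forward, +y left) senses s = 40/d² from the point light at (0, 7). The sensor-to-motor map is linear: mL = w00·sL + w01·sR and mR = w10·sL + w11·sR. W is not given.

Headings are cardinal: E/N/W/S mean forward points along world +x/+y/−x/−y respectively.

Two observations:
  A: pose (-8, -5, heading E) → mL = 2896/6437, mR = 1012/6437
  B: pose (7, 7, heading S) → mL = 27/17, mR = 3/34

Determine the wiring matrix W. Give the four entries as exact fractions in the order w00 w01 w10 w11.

1 1 1 -1/2

obs A: pose=(-8,-5,E) → sL=40/157, sR=8/41, mL=2896/6437, mR=1012/6437
obs B: pose=(7,7,S) → sL=10/17, sR=1, mL=27/17, mR=3/34
sensor matrix S = [[40/157, 8/41], [10/17, 1]]; det S = 15320/109429
solve [mL_A; mL_B] = S·[w00; w01] and [mR_A; mR_B] = S·[w10; w11]:
  w00 = 1, w01 = 1, w10 = 1, w11 = -1/2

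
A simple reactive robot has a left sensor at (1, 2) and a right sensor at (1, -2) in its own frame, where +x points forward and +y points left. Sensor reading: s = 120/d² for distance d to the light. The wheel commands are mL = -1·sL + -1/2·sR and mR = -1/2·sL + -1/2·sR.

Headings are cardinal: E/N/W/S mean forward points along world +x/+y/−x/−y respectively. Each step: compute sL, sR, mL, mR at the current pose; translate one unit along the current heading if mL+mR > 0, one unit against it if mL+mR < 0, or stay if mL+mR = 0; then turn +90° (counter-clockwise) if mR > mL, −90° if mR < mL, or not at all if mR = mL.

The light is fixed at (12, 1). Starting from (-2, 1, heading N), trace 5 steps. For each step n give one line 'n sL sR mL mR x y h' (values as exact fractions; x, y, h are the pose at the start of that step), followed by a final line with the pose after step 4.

0 120/257 24/29 -6564/7453 -4824/7453 -2 1 N
1 20/39 60/113 -3430/4407 -2300/4407 -2 0 W
2 24/25 120/229 -6996/5725 -4248/5725 -1 0 S
3 30/37 30/37 -45/37 -30/37 -1 1 E
4 120/257 24/29 -6564/7453 -4824/7453 -2 1 N
final -2 0 W

n=0: pose=(-2,1,N); sL=120/257, sR=24/29; mL=-6564/7453, mR=-4824/7453; mL+mR=-11388/7453 → advance -1; mR−mL=60/257 → turn +1·90°
n=1: pose=(-2,0,W); sL=20/39, sR=60/113; mL=-3430/4407, mR=-2300/4407; mL+mR=-1910/1469 → advance -1; mR−mL=10/39 → turn +1·90°
n=2: pose=(-1,0,S); sL=24/25, sR=120/229; mL=-6996/5725, mR=-4248/5725; mL+mR=-11244/5725 → advance -1; mR−mL=12/25 → turn +1·90°
n=3: pose=(-1,1,E); sL=30/37, sR=30/37; mL=-45/37, mR=-30/37; mL+mR=-75/37 → advance -1; mR−mL=15/37 → turn +1·90°
n=4: pose=(-2,1,N); sL=120/257, sR=24/29; mL=-6564/7453, mR=-4824/7453; mL+mR=-11388/7453 → advance -1; mR−mL=60/257 → turn +1·90°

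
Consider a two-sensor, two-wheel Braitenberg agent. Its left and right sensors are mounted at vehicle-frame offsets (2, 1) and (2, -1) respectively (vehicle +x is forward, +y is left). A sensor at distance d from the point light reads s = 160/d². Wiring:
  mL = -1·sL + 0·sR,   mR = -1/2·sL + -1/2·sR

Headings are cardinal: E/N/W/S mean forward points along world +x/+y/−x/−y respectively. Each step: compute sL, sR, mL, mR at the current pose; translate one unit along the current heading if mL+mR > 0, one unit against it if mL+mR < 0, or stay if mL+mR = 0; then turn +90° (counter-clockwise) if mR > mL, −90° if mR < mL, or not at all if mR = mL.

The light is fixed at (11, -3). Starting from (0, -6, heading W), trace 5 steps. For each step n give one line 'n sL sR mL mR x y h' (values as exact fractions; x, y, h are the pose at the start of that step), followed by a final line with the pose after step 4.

0 32/37 160/173 -32/37 -5728/6401 0 -6 W
1 80/61 80/41 -80/61 -4080/2501 1 -6 N
2 160/73 160/89 -160/73 -12960/6497 1 -7 E
3 40/37 20/13 -40/37 -630/481 0 -7 N
4 160/97 160/117 -160/97 -17120/11349 0 -8 E
final -1 -8 N

n=0: pose=(0,-6,W); sL=32/37, sR=160/173; mL=-32/37, mR=-5728/6401; mL+mR=-11264/6401 → advance -1; mR−mL=-192/6401 → turn -1·90°
n=1: pose=(1,-6,N); sL=80/61, sR=80/41; mL=-80/61, mR=-4080/2501; mL+mR=-7360/2501 → advance -1; mR−mL=-800/2501 → turn -1·90°
n=2: pose=(1,-7,E); sL=160/73, sR=160/89; mL=-160/73, mR=-12960/6497; mL+mR=-27200/6497 → advance -1; mR−mL=1280/6497 → turn +1·90°
n=3: pose=(0,-7,N); sL=40/37, sR=20/13; mL=-40/37, mR=-630/481; mL+mR=-1150/481 → advance -1; mR−mL=-110/481 → turn -1·90°
n=4: pose=(0,-8,E); sL=160/97, sR=160/117; mL=-160/97, mR=-17120/11349; mL+mR=-35840/11349 → advance -1; mR−mL=1600/11349 → turn +1·90°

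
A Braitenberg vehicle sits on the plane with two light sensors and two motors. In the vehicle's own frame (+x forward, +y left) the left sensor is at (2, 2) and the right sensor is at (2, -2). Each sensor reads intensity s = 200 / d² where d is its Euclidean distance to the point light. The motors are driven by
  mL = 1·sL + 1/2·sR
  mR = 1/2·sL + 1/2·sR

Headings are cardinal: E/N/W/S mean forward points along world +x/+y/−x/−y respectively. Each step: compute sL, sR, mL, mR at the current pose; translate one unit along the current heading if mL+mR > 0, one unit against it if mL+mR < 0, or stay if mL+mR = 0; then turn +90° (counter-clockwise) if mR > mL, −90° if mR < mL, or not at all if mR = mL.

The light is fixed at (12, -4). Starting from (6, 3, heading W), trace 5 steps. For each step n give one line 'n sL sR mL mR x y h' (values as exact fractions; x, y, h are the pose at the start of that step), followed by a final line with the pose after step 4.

n=0: pose=(6,3,W); sL=200/89, sR=40/29; mL=7580/2581, mR=4680/2581; mL+mR=12260/2581 → advance +1; mR−mL=-100/89 → turn -1·90°
n=1: pose=(5,3,N); sL=100/81, sR=100/53; mL=9350/4293, mR=6700/4293; mL+mR=5350/1431 → advance +1; mR−mL=-50/81 → turn -1·90°
n=2: pose=(5,4,E); sL=8/5, sR=200/61; mL=988/305, mR=744/305; mL+mR=1732/305 → advance +1; mR−mL=-4/5 → turn -1·90°
n=3: pose=(6,4,S); sL=50/13, sR=2; mL=63/13, mR=38/13; mL+mR=101/13 → advance +1; mR−mL=-25/13 → turn -1·90°
n=4: pose=(6,3,W); sL=200/89, sR=40/29; mL=7580/2581, mR=4680/2581; mL+mR=12260/2581 → advance +1; mR−mL=-100/89 → turn -1·90°

0 200/89 40/29 7580/2581 4680/2581 6 3 W
1 100/81 100/53 9350/4293 6700/4293 5 3 N
2 8/5 200/61 988/305 744/305 5 4 E
3 50/13 2 63/13 38/13 6 4 S
4 200/89 40/29 7580/2581 4680/2581 6 3 W
final 5 3 N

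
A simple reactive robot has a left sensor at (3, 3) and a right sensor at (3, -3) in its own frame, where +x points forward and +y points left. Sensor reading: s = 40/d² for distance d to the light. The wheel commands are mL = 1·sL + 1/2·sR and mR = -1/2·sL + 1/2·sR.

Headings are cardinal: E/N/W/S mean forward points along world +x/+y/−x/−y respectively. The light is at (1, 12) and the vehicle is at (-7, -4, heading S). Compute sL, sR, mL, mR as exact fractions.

20/193 20/241 6750/46513 -480/46513

left sensor world pos  = (-4, -7); dL² = 386
right sensor world pos = (-10, -7); dR² = 482
sL = 40/386 = 20/193
sR = 40/482 = 20/241
mL = 1·sL + 1/2·sR = 6750/46513
mR = -1/2·sL + 1/2·sR = -480/46513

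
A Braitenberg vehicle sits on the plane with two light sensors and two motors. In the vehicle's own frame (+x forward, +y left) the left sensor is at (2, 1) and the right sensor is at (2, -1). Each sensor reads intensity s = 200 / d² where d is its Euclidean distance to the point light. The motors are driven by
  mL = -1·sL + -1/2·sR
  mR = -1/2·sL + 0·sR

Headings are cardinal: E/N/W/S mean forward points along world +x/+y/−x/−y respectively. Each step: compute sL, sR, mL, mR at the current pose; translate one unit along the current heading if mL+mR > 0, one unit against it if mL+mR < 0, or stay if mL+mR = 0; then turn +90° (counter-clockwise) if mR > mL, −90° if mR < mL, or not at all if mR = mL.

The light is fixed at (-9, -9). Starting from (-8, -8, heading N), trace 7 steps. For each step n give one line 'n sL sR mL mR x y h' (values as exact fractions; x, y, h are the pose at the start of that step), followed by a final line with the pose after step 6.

0 200/9 200/13 -3500/117 -100/9 -8 -8 N
1 100 100 -150 -50 -8 -9 W
2 200/13 40 -460/13 -100/13 -7 -9 S
3 10 25/2 -65/4 -5 -7 -8 E
4 200/9 200/13 -3500/117 -100/9 -8 -8 N
5 100 100 -150 -50 -8 -9 W
6 200/13 40 -460/13 -100/13 -7 -9 S
final -7 -8 E

n=0: pose=(-8,-8,N); sL=200/9, sR=200/13; mL=-3500/117, mR=-100/9; mL+mR=-1600/39 → advance -1; mR−mL=2200/117 → turn +1·90°
n=1: pose=(-8,-9,W); sL=100, sR=100; mL=-150, mR=-50; mL+mR=-200 → advance -1; mR−mL=100 → turn +1·90°
n=2: pose=(-7,-9,S); sL=200/13, sR=40; mL=-460/13, mR=-100/13; mL+mR=-560/13 → advance -1; mR−mL=360/13 → turn +1·90°
n=3: pose=(-7,-8,E); sL=10, sR=25/2; mL=-65/4, mR=-5; mL+mR=-85/4 → advance -1; mR−mL=45/4 → turn +1·90°
n=4: pose=(-8,-8,N); sL=200/9, sR=200/13; mL=-3500/117, mR=-100/9; mL+mR=-1600/39 → advance -1; mR−mL=2200/117 → turn +1·90°
n=5: pose=(-8,-9,W); sL=100, sR=100; mL=-150, mR=-50; mL+mR=-200 → advance -1; mR−mL=100 → turn +1·90°
n=6: pose=(-7,-9,S); sL=200/13, sR=40; mL=-460/13, mR=-100/13; mL+mR=-560/13 → advance -1; mR−mL=360/13 → turn +1·90°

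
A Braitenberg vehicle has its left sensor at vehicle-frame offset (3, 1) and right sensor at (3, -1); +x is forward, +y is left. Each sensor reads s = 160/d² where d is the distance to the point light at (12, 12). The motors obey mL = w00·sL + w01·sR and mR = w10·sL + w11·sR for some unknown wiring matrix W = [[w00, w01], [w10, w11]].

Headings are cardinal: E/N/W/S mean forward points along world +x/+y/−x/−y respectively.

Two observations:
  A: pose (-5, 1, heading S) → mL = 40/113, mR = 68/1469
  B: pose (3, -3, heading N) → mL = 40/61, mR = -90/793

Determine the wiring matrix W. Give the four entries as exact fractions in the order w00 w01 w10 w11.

1 0 1 -1

obs A: pose=(-5,1,S) → sL=40/113, sR=4/13, mL=40/113, mR=68/1469
obs B: pose=(3,-3,N) → sL=40/61, sR=10/13, mL=40/61, mR=-90/793
sensor matrix S = [[40/113, 4/13], [40/61, 10/13]]; det S = 6320/89609
solve [mL_A; mL_B] = S·[w00; w01] and [mR_A; mR_B] = S·[w10; w11]:
  w00 = 1, w01 = 0, w10 = 1, w11 = -1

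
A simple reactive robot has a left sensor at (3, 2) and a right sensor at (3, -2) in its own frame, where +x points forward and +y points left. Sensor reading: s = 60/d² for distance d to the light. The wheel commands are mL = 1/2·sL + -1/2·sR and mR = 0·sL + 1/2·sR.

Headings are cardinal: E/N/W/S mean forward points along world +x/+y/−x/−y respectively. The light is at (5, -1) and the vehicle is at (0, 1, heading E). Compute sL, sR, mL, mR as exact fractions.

left sensor world pos  = (3, 3); dL² = 20
right sensor world pos = (3, -1); dR² = 4
sL = 60/20 = 3
sR = 60/4 = 15
mL = 1/2·sL + -1/2·sR = -6
mR = 0·sL + 1/2·sR = 15/2

3 15 -6 15/2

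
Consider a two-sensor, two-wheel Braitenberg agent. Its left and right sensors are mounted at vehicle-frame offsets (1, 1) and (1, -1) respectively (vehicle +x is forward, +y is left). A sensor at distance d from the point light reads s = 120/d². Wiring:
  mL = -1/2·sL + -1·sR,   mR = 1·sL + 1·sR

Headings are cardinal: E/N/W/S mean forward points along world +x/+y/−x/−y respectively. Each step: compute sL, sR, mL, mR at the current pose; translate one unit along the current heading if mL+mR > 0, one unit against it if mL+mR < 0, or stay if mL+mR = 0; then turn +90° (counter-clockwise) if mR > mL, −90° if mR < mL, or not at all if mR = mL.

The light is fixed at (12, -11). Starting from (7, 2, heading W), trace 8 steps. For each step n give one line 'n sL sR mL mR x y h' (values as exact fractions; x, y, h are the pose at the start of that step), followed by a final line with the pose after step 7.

n=0: pose=(7,2,W); sL=2/3, sR=15/29; mL=-74/87, mR=103/87; mL+mR=1/3 → advance +1; mR−mL=59/29 → turn +1·90°
n=1: pose=(6,2,S); sL=120/169, sR=120/193; mL=-31860/32617, mR=43440/32617; mL+mR=60/169 → advance +1; mR−mL=75300/32617 → turn +1·90°
n=2: pose=(6,1,E); sL=60/97, sR=60/73; mL=-8010/7081, mR=10200/7081; mL+mR=30/97 → advance +1; mR−mL=18210/7081 → turn +1·90°
n=3: pose=(7,1,N); sL=24/41, sR=24/37; mL=-1428/1517, mR=1872/1517; mL+mR=12/41 → advance +1; mR−mL=3300/1517 → turn +1·90°
n=4: pose=(7,2,W); sL=2/3, sR=15/29; mL=-74/87, mR=103/87; mL+mR=1/3 → advance +1; mR−mL=59/29 → turn +1·90°
n=5: pose=(6,2,S); sL=120/169, sR=120/193; mL=-31860/32617, mR=43440/32617; mL+mR=60/169 → advance +1; mR−mL=75300/32617 → turn +1·90°
n=6: pose=(6,1,E); sL=60/97, sR=60/73; mL=-8010/7081, mR=10200/7081; mL+mR=30/97 → advance +1; mR−mL=18210/7081 → turn +1·90°
n=7: pose=(7,1,N); sL=24/41, sR=24/37; mL=-1428/1517, mR=1872/1517; mL+mR=12/41 → advance +1; mR−mL=3300/1517 → turn +1·90°

0 2/3 15/29 -74/87 103/87 7 2 W
1 120/169 120/193 -31860/32617 43440/32617 6 2 S
2 60/97 60/73 -8010/7081 10200/7081 6 1 E
3 24/41 24/37 -1428/1517 1872/1517 7 1 N
4 2/3 15/29 -74/87 103/87 7 2 W
5 120/169 120/193 -31860/32617 43440/32617 6 2 S
6 60/97 60/73 -8010/7081 10200/7081 6 1 E
7 24/41 24/37 -1428/1517 1872/1517 7 1 N
final 7 2 W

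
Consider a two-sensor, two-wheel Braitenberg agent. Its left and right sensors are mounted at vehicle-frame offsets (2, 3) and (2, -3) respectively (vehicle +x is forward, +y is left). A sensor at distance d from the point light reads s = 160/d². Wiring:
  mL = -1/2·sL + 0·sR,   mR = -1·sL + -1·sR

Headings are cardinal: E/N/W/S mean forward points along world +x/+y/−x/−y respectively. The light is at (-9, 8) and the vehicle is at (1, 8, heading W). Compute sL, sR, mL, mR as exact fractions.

160/73 160/73 -80/73 -320/73

left sensor world pos  = (-1, 5); dL² = 73
right sensor world pos = (-1, 11); dR² = 73
sL = 160/73 = 160/73
sR = 160/73 = 160/73
mL = -1/2·sL + 0·sR = -80/73
mR = -1·sL + -1·sR = -320/73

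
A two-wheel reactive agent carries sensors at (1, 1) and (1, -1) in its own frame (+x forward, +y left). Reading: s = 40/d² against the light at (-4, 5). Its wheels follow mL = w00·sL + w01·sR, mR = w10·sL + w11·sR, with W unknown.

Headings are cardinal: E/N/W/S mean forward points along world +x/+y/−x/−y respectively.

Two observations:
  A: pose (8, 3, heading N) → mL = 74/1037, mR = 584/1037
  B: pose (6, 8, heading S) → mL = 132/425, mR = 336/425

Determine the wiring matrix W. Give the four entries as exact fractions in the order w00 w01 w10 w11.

-1/2 1 1 1

obs A: pose=(8,3,N) → sL=20/61, sR=4/17, mL=74/1037, mR=584/1037
obs B: pose=(6,8,S) → sL=8/25, sR=8/17, mL=132/425, mR=336/425
sensor matrix S = [[20/61, 4/17], [8/25, 8/17]]; det S = 2048/25925
solve [mL_A; mL_B] = S·[w00; w01] and [mR_A; mR_B] = S·[w10; w11]:
  w00 = -1/2, w01 = 1, w10 = 1, w11 = 1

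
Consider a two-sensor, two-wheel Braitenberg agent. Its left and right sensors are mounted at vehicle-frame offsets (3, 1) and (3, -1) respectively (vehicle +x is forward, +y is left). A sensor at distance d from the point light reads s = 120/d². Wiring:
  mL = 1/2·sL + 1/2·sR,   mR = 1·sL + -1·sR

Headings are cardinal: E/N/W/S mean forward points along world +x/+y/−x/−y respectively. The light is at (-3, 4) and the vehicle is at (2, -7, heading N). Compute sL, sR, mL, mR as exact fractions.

left sensor world pos  = (1, -4); dL² = 80
right sensor world pos = (3, -4); dR² = 100
sL = 120/80 = 3/2
sR = 120/100 = 6/5
mL = 1/2·sL + 1/2·sR = 27/20
mR = 1·sL + -1·sR = 3/10

3/2 6/5 27/20 3/10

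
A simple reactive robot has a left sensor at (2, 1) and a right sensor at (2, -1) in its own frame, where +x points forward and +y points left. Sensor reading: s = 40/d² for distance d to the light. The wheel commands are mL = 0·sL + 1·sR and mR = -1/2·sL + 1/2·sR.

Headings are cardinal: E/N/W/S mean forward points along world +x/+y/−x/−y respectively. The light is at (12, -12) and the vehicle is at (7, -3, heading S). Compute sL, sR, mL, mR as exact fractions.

left sensor world pos  = (8, -5); dL² = 65
right sensor world pos = (6, -5); dR² = 85
sL = 40/65 = 8/13
sR = 40/85 = 8/17
mL = 0·sL + 1·sR = 8/17
mR = -1/2·sL + 1/2·sR = -16/221

8/13 8/17 8/17 -16/221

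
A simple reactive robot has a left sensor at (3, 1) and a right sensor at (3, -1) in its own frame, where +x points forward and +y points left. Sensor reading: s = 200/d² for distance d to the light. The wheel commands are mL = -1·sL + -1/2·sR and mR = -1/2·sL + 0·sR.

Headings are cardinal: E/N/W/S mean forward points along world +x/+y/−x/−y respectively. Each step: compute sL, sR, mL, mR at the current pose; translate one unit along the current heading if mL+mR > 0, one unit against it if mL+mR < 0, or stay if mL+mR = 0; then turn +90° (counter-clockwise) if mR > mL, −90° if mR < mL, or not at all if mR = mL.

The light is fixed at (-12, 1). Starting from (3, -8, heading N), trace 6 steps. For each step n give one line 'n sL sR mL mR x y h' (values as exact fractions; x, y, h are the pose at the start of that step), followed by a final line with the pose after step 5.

0 25/29 50/73 -2550/2117 -25/58 3 -8 N
1 40/53 8/9 -572/477 -20/53 3 -9 W
2 100/229 100/197 -31150/45113 -50/229 4 -9 S
3 8/17 200/461 -5388/7837 -4/17 4 -8 E
4 25/29 50/73 -2550/2117 -25/58 3 -8 N
5 40/53 8/9 -572/477 -20/53 3 -9 W
final 4 -9 S

n=0: pose=(3,-8,N); sL=25/29, sR=50/73; mL=-2550/2117, mR=-25/58; mL+mR=-6925/4234 → advance -1; mR−mL=3275/4234 → turn +1·90°
n=1: pose=(3,-9,W); sL=40/53, sR=8/9; mL=-572/477, mR=-20/53; mL+mR=-752/477 → advance -1; mR−mL=392/477 → turn +1·90°
n=2: pose=(4,-9,S); sL=100/229, sR=100/197; mL=-31150/45113, mR=-50/229; mL+mR=-41000/45113 → advance -1; mR−mL=21300/45113 → turn +1·90°
n=3: pose=(4,-8,E); sL=8/17, sR=200/461; mL=-5388/7837, mR=-4/17; mL+mR=-7232/7837 → advance -1; mR−mL=3544/7837 → turn +1·90°
n=4: pose=(3,-8,N); sL=25/29, sR=50/73; mL=-2550/2117, mR=-25/58; mL+mR=-6925/4234 → advance -1; mR−mL=3275/4234 → turn +1·90°
n=5: pose=(3,-9,W); sL=40/53, sR=8/9; mL=-572/477, mR=-20/53; mL+mR=-752/477 → advance -1; mR−mL=392/477 → turn +1·90°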